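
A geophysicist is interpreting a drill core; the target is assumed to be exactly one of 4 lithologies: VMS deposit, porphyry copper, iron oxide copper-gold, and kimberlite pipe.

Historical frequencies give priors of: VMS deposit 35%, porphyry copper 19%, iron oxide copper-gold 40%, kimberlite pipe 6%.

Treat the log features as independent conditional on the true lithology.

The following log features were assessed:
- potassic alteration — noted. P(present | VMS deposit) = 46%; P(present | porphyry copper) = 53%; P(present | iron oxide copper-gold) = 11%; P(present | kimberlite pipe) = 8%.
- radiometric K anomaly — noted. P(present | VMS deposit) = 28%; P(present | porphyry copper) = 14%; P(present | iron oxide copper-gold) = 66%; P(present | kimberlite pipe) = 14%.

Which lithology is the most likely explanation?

By Bayes' rule with conditional independence, the unnormalized weight for each hypothesis is prior × ∏ likelihoods:
  VMS deposit: 0.35 × 0.46 × 0.28 = 0.04508
  porphyry copper: 0.19 × 0.53 × 0.14 = 0.014098
  iron oxide copper-gold: 0.40 × 0.11 × 0.66 = 0.02904
  kimberlite pipe: 0.06 × 0.08 × 0.14 = 0.000672
Normalizing constant Z = 0.04508 + 0.014098 + 0.02904 + 0.000672 = 0.08889.
P(VMS deposit | evidence) ≈ 0.04508 / 0.08889 ≈ 0.507
P(porphyry copper | evidence) ≈ 0.014098 / 0.08889 ≈ 0.159
P(iron oxide copper-gold | evidence) ≈ 0.02904 / 0.08889 ≈ 0.327
P(kimberlite pipe | evidence) ≈ 0.000672 / 0.08889 ≈ 0.008
The largest is 0.507, so VMS deposit is most probable.

VMS deposit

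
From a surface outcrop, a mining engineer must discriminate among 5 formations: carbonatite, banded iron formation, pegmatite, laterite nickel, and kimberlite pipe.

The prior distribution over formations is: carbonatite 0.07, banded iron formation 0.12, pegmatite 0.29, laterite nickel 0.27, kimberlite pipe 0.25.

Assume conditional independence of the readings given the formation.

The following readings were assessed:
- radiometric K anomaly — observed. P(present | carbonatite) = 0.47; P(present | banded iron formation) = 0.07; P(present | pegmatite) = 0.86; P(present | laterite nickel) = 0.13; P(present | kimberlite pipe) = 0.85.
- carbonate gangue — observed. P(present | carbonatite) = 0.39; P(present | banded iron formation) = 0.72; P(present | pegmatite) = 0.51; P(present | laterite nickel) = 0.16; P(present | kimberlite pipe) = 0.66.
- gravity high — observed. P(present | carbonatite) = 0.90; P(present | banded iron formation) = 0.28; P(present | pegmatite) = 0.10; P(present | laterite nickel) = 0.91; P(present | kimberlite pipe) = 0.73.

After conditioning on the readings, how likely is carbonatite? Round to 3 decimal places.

0.087

For each hypothesis, the unnormalized posterior weight is prior × product of the reading likelihoods:
  carbonatite: 0.07 × 0.47 × 0.39 × 0.90 = 0.011548
  banded iron formation: 0.12 × 0.07 × 0.72 × 0.28 = 0.0016934
  pegmatite: 0.29 × 0.86 × 0.51 × 0.10 = 0.012719
  laterite nickel: 0.27 × 0.13 × 0.16 × 0.91 = 0.0051106
  kimberlite pipe: 0.25 × 0.85 × 0.66 × 0.73 = 0.10238
The unnormalized weights sum to 0.13345.
P(carbonatite | evidence) = 0.011548 / 0.13345 ≈ 0.087.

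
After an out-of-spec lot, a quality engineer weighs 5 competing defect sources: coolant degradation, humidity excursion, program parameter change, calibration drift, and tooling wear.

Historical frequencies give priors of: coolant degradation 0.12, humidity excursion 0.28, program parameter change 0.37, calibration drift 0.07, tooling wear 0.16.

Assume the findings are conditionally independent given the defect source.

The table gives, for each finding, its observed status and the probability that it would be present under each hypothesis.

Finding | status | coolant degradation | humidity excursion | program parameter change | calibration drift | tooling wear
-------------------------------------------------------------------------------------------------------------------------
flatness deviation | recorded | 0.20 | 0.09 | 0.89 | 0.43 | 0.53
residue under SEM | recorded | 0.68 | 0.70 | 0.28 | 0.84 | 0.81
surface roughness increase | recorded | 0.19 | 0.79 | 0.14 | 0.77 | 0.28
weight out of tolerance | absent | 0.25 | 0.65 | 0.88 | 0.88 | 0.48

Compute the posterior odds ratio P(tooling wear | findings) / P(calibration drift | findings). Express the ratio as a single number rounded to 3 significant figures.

4.28

Posterior odds equal prior odds times the likelihood ratio; only the two competing hypotheses matter (using 1 − P(present | H) for each absent finding).
  tooling wear: 0.16 × 0.53 × 0.81 × 0.28 × (1 − 0.48) = 0.010001
  calibration drift: 0.07 × 0.43 × 0.84 × 0.77 × (1 − 0.88) = 0.0023362
Odds(tooling wear : calibration drift) = 0.010001 / 0.0023362 ≈ 4.28.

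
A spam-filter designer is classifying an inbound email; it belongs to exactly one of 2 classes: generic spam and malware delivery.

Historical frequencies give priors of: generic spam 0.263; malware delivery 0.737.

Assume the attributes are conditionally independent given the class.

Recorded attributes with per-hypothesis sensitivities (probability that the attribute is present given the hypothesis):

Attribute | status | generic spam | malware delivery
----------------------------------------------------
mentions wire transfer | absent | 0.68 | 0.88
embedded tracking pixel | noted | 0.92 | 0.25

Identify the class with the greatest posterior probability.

By Bayes' rule with conditional independence, the unnormalized weight for each hypothesis is prior × ∏ likelihoods (using 1 − P(present | H) for each absent attribute):
  generic spam: 0.263 × (1 − 0.68) × 0.92 = 0.077427
  malware delivery: 0.737 × (1 − 0.88) × 0.25 = 0.02211
Marginal likelihood of the evidence = 0.099537.
P(generic spam | evidence) ≈ 0.077427 / 0.099537 ≈ 0.778
P(malware delivery | evidence) ≈ 0.02211 / 0.099537 ≈ 0.222
The largest is 0.778, so generic spam is most probable.

generic spam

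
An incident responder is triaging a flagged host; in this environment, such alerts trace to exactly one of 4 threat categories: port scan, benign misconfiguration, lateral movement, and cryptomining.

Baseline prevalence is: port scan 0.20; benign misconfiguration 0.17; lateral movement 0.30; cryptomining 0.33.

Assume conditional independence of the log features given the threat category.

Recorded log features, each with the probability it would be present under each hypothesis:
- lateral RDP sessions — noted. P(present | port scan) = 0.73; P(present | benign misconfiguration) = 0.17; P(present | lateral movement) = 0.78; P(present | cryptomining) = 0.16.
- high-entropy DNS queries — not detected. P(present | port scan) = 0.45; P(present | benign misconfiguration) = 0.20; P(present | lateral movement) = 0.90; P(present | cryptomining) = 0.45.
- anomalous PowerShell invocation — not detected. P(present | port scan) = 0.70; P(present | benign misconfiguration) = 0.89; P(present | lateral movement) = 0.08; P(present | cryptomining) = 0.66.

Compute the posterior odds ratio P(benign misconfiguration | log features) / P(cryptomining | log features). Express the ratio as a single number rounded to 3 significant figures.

Unnormalized posterior weight (prior times the log feature likelihoods) for each of the two hypotheses (using 1 − P(present | H) for each absent log feature):
  benign misconfiguration: 0.17 × 0.17 × (1 − 0.20) × (1 − 0.89) = 0.0025432
  cryptomining: 0.33 × 0.16 × (1 − 0.45) × (1 − 0.66) = 0.0098736
Odds(benign misconfiguration : cryptomining) = 0.0025432 / 0.0098736 ≈ 0.258.

0.258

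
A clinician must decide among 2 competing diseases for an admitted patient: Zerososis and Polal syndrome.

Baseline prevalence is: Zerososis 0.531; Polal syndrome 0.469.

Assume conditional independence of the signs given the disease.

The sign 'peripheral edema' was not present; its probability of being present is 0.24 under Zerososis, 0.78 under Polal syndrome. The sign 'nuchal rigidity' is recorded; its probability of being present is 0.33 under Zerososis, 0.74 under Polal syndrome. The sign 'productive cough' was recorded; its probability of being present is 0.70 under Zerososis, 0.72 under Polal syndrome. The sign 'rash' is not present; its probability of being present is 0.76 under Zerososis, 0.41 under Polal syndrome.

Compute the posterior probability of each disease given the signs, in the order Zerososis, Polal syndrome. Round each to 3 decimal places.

By Bayes' rule with conditional independence, the unnormalized weight for each hypothesis is prior × ∏ likelihoods (using 1 − P(present | H) for each absent sign):
  Zerososis: 0.531 × (1 − 0.24) × 0.33 × 0.70 × (1 − 0.76) = 0.022373
  Polal syndrome: 0.469 × (1 − 0.78) × 0.74 × 0.72 × (1 − 0.41) = 0.032435
Normalizing constant Z = 0.022373 + 0.032435 = 0.054808.
P(Zerososis | evidence) = 0.022373 / 0.054808 ≈ 0.408
P(Polal syndrome | evidence) = 0.032435 / 0.054808 ≈ 0.592

0.408, 0.592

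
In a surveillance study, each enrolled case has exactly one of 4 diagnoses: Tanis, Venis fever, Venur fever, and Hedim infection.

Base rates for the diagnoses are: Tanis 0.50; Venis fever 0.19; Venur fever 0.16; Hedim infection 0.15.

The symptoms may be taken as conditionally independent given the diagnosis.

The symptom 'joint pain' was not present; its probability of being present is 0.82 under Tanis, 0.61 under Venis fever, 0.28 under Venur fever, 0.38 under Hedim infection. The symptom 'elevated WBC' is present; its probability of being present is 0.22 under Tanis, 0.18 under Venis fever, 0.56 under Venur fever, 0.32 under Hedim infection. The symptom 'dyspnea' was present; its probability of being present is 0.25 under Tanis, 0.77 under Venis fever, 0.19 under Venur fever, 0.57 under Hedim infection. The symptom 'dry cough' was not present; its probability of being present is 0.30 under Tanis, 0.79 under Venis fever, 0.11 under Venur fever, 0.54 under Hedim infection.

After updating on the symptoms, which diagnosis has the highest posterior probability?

Venur fever

Multiply each prior by the joint likelihood of the symptom pattern (using 1 − P(present | H) for each absent symptom):
  Tanis: 0.50 × (1 − 0.82) × 0.22 × 0.25 × (1 − 0.30) = 0.003465
  Venis fever: 0.19 × (1 − 0.61) × 0.18 × 0.77 × (1 − 0.79) = 0.0021568
  Venur fever: 0.16 × (1 − 0.28) × 0.56 × 0.19 × (1 − 0.11) = 0.010909
  Hedim infection: 0.15 × (1 − 0.38) × 0.32 × 0.57 × (1 − 0.54) = 0.0078031
Normalizing constant Z = 0.003465 + 0.0021568 + 0.010909 + 0.0078031 = 0.024334.
P(Tanis | evidence) ≈ 0.003465 / 0.024334 ≈ 0.142
P(Venis fever | evidence) ≈ 0.0021568 / 0.024334 ≈ 0.089
P(Venur fever | evidence) ≈ 0.010909 / 0.024334 ≈ 0.448
P(Hedim infection | evidence) ≈ 0.0078031 / 0.024334 ≈ 0.321
The largest is 0.448, so Venur fever is most probable.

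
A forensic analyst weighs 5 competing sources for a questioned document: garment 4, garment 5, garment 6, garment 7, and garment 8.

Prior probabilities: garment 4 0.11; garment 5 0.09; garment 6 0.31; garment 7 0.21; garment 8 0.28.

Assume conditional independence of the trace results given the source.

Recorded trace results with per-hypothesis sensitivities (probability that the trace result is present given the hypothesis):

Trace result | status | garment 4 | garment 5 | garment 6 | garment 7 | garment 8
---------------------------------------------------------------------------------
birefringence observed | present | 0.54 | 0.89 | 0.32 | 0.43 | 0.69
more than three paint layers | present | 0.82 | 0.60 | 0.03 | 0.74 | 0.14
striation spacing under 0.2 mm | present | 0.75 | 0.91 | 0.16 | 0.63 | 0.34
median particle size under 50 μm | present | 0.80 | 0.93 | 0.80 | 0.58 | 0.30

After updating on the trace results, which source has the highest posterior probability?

garment 5

By Bayes' rule with conditional independence, the unnormalized weight for each hypothesis is prior × ∏ likelihoods:
  garment 4: 0.11 × 0.54 × 0.82 × 0.75 × 0.80 = 0.029225
  garment 5: 0.09 × 0.89 × 0.60 × 0.91 × 0.93 = 0.040673
  garment 6: 0.31 × 0.32 × 0.03 × 0.16 × 0.80 = 0.00038093
  garment 7: 0.21 × 0.43 × 0.74 × 0.63 × 0.58 = 0.024417
  garment 8: 0.28 × 0.69 × 0.14 × 0.34 × 0.30 = 0.0027589
The unnormalized weights sum to 0.097455.
P(garment 4 | evidence) ≈ 0.029225 / 0.097455 ≈ 0.300
P(garment 5 | evidence) ≈ 0.040673 / 0.097455 ≈ 0.417
P(garment 6 | evidence) ≈ 0.00038093 / 0.097455 ≈ 0.004
P(garment 7 | evidence) ≈ 0.024417 / 0.097455 ≈ 0.251
P(garment 8 | evidence) ≈ 0.0027589 / 0.097455 ≈ 0.028
The largest is 0.417, so garment 5 is most probable.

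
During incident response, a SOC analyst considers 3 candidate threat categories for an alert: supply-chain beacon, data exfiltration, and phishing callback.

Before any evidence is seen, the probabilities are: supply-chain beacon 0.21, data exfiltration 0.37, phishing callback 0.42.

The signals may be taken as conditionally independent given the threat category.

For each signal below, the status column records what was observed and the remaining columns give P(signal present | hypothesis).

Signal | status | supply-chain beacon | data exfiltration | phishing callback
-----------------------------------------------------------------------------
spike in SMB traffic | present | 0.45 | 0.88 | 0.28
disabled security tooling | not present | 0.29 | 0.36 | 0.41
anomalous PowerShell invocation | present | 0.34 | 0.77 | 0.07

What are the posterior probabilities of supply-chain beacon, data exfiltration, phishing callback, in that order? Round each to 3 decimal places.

0.121, 0.853, 0.026

By Bayes' rule with conditional independence, the unnormalized weight for each hypothesis is prior × ∏ likelihoods (using 1 − P(present | H) for each absent signal):
  supply-chain beacon: 0.21 × 0.45 × (1 − 0.29) × 0.34 = 0.022812
  data exfiltration: 0.37 × 0.88 × (1 − 0.36) × 0.77 = 0.16046
  phishing callback: 0.42 × 0.28 × (1 − 0.41) × 0.07 = 0.0048569
The unnormalized weights sum to 0.18812.
P(supply-chain beacon | evidence) = 0.022812 / 0.18812 ≈ 0.121
P(data exfiltration | evidence) = 0.16046 / 0.18812 ≈ 0.853
P(phishing callback | evidence) = 0.0048569 / 0.18812 ≈ 0.026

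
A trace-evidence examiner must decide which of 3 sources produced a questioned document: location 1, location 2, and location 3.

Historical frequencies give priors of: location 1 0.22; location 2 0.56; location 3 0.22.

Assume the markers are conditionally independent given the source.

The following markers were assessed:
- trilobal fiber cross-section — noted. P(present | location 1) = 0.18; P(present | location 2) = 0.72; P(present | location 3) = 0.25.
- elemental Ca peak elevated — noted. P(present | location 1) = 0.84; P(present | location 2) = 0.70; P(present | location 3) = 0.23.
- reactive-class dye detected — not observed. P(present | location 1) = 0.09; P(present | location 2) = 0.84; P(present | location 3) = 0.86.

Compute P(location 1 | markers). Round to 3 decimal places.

0.392

Multiply each prior by the joint likelihood of the marker pattern (using 1 − P(present | H) for each absent marker):
  location 1: 0.22 × 0.18 × 0.84 × (1 − 0.09) = 0.03027
  location 2: 0.56 × 0.72 × 0.70 × (1 − 0.84) = 0.045158
  location 3: 0.22 × 0.25 × 0.23 × (1 − 0.86) = 0.001771
Normalizing constant Z = 0.03027 + 0.045158 + 0.001771 = 0.0772.
P(location 1 | evidence) = 0.03027 / 0.0772 ≈ 0.392.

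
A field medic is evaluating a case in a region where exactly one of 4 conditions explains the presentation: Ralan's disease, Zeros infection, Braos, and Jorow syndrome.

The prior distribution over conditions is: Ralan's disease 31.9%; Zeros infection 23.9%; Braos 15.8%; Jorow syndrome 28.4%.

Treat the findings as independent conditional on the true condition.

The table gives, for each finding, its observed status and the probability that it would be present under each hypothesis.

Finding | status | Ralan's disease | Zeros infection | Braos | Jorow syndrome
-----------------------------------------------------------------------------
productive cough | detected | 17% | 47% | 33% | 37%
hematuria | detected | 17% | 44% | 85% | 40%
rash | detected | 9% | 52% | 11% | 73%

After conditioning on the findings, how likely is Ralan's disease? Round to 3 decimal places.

By Bayes' rule with conditional independence, the unnormalized weight for each hypothesis is prior × ∏ likelihoods:
  Ralan's disease: 0.319 × 0.17 × 0.17 × 0.09 = 0.00082972
  Zeros infection: 0.239 × 0.47 × 0.44 × 0.52 = 0.025701
  Braos: 0.158 × 0.33 × 0.85 × 0.11 = 0.0048751
  Jorow syndrome: 0.284 × 0.37 × 0.40 × 0.73 = 0.030683
Normalizing constant Z = 0.00082972 + 0.025701 + 0.0048751 + 0.030683 = 0.062089.
P(Ralan's disease | evidence) = 0.00082972 / 0.062089 ≈ 0.013.

0.013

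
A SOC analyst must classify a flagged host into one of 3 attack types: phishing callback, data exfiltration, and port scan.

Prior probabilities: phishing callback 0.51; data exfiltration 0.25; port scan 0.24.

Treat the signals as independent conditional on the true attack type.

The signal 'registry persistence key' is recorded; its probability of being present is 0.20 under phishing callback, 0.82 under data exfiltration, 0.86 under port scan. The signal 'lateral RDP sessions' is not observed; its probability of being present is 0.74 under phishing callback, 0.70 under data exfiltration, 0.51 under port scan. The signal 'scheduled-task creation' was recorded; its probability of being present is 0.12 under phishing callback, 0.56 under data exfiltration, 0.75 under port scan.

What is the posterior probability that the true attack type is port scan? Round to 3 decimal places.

0.668

Multiply each prior by the joint likelihood of the signal pattern (using 1 − P(present | H) for each absent signal):
  phishing callback: 0.51 × 0.20 × (1 − 0.74) × 0.12 = 0.0031824
  data exfiltration: 0.25 × 0.82 × (1 − 0.70) × 0.56 = 0.03444
  port scan: 0.24 × 0.86 × (1 − 0.51) × 0.75 = 0.075852
The unnormalized weights sum to 0.11347.
P(port scan | evidence) = 0.075852 / 0.11347 ≈ 0.668.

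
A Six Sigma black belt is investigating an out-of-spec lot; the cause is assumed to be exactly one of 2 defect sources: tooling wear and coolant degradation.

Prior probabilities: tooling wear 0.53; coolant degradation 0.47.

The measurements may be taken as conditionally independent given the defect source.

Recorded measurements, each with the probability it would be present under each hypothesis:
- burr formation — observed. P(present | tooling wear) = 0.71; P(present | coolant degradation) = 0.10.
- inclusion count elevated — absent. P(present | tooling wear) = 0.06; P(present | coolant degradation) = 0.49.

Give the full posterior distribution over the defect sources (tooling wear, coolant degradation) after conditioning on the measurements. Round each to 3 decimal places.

0.937, 0.063

Multiply each prior by the joint likelihood of the measurement pattern (using 1 − P(present | H) for each absent measurement):
  tooling wear: 0.53 × 0.71 × (1 − 0.06) = 0.35372
  coolant degradation: 0.47 × 0.10 × (1 − 0.49) = 0.02397
Normalizing constant Z = 0.35372 + 0.02397 = 0.37769.
P(tooling wear | evidence) = 0.35372 / 0.37769 ≈ 0.937
P(coolant degradation | evidence) = 0.02397 / 0.37769 ≈ 0.063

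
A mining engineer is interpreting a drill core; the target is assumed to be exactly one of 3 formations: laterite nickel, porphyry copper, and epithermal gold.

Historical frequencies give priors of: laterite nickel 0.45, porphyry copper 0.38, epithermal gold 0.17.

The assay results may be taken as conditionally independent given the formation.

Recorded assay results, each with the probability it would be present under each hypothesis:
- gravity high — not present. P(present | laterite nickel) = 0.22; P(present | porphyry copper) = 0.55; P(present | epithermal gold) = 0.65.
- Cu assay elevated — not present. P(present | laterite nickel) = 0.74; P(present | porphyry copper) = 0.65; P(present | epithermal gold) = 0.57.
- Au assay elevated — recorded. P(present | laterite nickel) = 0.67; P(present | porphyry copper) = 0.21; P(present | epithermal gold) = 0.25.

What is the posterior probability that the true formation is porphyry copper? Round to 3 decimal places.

Multiply each prior by the joint likelihood of the assay result pattern (using 1 − P(present | H) for each absent assay result):
  laterite nickel: 0.45 × (1 − 0.22) × (1 − 0.74) × 0.67 = 0.061144
  porphyry copper: 0.38 × (1 − 0.55) × (1 − 0.65) × 0.21 = 0.012568
  epithermal gold: 0.17 × (1 − 0.65) × (1 − 0.57) × 0.25 = 0.0063963
The unnormalized weights sum to 0.080109.
P(porphyry copper | evidence) = 0.012568 / 0.080109 ≈ 0.157.

0.157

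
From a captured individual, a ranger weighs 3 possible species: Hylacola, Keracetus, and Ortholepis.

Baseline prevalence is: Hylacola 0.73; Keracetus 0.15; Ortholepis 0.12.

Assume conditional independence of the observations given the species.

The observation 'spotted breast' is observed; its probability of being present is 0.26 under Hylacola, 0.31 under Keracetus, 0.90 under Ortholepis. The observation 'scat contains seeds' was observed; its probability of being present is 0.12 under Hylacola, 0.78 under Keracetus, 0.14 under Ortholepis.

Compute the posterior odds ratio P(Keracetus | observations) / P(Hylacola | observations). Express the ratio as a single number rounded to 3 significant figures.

1.59

The normalizing constant cancels in an odds ratio, so compute prior × likelihood for the two hypotheses only:
  Keracetus: 0.15 × 0.31 × 0.78 = 0.03627
  Hylacola: 0.73 × 0.26 × 0.12 = 0.022776
Posterior odds = 0.03627 / 0.022776 ≈ 1.59.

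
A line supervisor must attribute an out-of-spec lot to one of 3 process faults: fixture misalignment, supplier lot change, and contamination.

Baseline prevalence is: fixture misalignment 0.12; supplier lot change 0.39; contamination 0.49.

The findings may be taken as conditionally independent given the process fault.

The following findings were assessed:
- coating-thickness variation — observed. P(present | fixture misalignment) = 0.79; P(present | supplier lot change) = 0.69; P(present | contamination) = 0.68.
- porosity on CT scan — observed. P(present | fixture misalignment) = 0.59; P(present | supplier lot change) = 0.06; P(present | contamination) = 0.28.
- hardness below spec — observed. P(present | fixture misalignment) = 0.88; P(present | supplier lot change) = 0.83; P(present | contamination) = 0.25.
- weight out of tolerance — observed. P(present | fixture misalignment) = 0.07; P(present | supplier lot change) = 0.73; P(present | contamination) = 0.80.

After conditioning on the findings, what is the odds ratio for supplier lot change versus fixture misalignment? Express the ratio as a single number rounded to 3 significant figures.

Posterior odds equal prior odds times the likelihood ratio; only the two competing hypotheses matter.
  supplier lot change: 0.39 × 0.69 × 0.06 × 0.83 × 0.73 = 0.0097829
  fixture misalignment: 0.12 × 0.79 × 0.59 × 0.88 × 0.07 = 0.0034454
Odds(supplier lot change : fixture misalignment) = 0.0097829 / 0.0034454 ≈ 2.84.

2.84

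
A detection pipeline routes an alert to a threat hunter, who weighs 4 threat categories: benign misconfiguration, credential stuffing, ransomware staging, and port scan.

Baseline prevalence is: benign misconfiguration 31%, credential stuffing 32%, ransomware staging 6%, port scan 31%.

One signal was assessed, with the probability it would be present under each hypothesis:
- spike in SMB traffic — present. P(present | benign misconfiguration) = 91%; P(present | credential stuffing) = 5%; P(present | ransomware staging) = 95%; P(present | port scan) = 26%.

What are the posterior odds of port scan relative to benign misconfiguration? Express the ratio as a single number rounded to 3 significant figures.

Posterior odds equal prior odds times the likelihood ratio; only the two competing hypotheses matter.
  port scan: 0.31 × 0.26 = 0.0806
  benign misconfiguration: 0.31 × 0.91 = 0.2821
Odds(port scan : benign misconfiguration) = 0.0806 / 0.2821 ≈ 0.286.

0.286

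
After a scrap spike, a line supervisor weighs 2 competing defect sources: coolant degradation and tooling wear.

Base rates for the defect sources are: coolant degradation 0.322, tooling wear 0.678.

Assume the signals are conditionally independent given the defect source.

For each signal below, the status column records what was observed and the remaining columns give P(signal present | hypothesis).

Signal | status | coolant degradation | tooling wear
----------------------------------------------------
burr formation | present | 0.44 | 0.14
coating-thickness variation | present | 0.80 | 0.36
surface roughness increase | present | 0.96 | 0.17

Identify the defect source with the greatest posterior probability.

coolant degradation

By Bayes' rule with conditional independence, the unnormalized weight for each hypothesis is prior × ∏ likelihoods:
  coolant degradation: 0.322 × 0.44 × 0.80 × 0.96 = 0.10881
  tooling wear: 0.678 × 0.14 × 0.36 × 0.17 = 0.0058091
Marginal likelihood of the evidence = 0.11462.
P(coolant degradation | evidence) ≈ 0.10881 / 0.11462 ≈ 0.949
P(tooling wear | evidence) ≈ 0.0058091 / 0.11462 ≈ 0.051
The largest is 0.949, so coolant degradation is most probable.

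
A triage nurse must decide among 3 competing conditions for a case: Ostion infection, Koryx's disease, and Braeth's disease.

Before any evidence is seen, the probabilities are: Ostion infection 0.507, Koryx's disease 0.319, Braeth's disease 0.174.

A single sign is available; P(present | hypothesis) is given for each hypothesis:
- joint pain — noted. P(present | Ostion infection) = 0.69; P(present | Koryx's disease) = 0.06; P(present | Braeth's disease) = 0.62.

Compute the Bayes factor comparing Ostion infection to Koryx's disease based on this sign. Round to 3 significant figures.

11.5

Likelihood of this sign under each hypothesis:
  Ostion infection: 0.69
  Koryx's disease: 0.06
Bayes factor = 0.69 / 0.06 ≈ 11.5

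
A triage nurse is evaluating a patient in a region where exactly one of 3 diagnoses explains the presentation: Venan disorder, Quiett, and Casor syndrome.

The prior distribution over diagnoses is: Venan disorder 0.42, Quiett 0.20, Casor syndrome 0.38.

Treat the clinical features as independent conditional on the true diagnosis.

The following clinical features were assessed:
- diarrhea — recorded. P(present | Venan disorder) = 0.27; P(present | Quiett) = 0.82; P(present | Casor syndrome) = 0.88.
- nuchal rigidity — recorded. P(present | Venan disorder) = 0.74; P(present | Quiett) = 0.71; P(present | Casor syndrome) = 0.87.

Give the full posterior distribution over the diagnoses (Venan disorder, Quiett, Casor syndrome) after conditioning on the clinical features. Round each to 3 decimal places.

For each hypothesis, the unnormalized posterior weight is prior × product of the clinical feature likelihoods:
  Venan disorder: 0.42 × 0.27 × 0.74 = 0.083916
  Quiett: 0.20 × 0.82 × 0.71 = 0.11644
  Casor syndrome: 0.38 × 0.88 × 0.87 = 0.29093
The unnormalized weights sum to 0.49128.
P(Venan disorder | evidence) = 0.083916 / 0.49128 ≈ 0.171
P(Quiett | evidence) = 0.11644 / 0.49128 ≈ 0.237
P(Casor syndrome | evidence) = 0.29093 / 0.49128 ≈ 0.592

0.171, 0.237, 0.592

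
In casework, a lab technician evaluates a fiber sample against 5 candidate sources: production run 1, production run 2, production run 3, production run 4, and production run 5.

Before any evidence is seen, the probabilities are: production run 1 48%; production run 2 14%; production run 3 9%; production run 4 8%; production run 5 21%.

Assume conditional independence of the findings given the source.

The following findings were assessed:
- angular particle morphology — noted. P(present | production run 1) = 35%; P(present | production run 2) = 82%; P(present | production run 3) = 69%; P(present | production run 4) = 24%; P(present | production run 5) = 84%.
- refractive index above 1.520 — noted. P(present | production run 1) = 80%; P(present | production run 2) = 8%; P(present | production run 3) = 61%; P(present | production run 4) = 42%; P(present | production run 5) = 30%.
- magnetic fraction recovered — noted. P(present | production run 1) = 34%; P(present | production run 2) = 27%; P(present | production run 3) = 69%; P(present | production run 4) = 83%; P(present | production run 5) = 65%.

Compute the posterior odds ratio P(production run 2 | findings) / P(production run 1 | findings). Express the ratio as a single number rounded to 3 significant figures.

0.0543

The normalizing constant cancels in an odds ratio, so compute prior × likelihood for the two hypotheses only:
  production run 2: 0.14 × 0.82 × 0.08 × 0.27 = 0.0024797
  production run 1: 0.48 × 0.35 × 0.80 × 0.34 = 0.045696
Posterior odds = 0.0024797 / 0.045696 ≈ 0.0543.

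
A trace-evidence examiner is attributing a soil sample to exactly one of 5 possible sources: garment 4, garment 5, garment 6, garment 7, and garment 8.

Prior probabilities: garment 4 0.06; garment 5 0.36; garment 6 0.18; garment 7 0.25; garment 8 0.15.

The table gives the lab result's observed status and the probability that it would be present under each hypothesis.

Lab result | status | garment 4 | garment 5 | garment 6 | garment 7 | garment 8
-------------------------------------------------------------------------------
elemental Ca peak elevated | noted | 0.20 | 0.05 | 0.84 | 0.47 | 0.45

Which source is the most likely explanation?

For each hypothesis, the unnormalized posterior weight is prior × likelihood:
  garment 4: 0.06 × 0.20 = 0.012
  garment 5: 0.36 × 0.05 = 0.018
  garment 6: 0.18 × 0.84 = 0.1512
  garment 7: 0.25 × 0.47 = 0.1175
  garment 8: 0.15 × 0.45 = 0.0675
Normalizing constant Z = 0.012 + 0.018 + 0.1512 + 0.1175 + 0.0675 = 0.3662.
P(garment 4 | evidence) ≈ 0.012 / 0.3662 ≈ 0.033
P(garment 5 | evidence) ≈ 0.018 / 0.3662 ≈ 0.049
P(garment 6 | evidence) ≈ 0.1512 / 0.3662 ≈ 0.413
P(garment 7 | evidence) ≈ 0.1175 / 0.3662 ≈ 0.321
P(garment 8 | evidence) ≈ 0.0675 / 0.3662 ≈ 0.184
The largest is 0.413, so garment 6 is most probable.

garment 6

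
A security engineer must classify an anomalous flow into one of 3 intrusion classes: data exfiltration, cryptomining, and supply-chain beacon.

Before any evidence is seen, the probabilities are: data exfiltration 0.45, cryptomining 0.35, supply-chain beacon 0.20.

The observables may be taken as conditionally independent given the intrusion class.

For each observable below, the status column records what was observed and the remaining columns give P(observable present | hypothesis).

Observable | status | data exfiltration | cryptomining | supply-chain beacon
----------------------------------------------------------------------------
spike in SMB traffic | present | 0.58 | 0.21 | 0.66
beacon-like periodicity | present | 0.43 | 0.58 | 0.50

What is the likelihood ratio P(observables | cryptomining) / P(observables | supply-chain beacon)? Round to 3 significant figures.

0.369

The Bayes factor is the ratio of the joint likelihoods of the observable pattern under the two hypotheses.
  cryptomining: 0.21 × 0.58 = 0.1218
  supply-chain beacon: 0.66 × 0.50 = 0.33
Bayes factor = 0.1218 / 0.33 ≈ 0.369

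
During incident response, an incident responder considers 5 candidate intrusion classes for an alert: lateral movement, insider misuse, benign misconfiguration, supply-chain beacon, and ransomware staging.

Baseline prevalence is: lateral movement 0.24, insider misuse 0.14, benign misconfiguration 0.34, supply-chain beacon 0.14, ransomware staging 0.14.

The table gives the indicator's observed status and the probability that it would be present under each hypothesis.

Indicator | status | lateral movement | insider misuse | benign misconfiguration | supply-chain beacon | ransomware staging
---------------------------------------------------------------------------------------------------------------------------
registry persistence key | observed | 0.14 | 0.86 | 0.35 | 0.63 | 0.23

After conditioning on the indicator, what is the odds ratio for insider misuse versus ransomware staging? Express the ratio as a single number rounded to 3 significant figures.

Posterior odds equal prior odds times the likelihood ratio; only the two competing hypotheses matter.
  insider misuse: 0.14 × 0.86 = 0.1204
  ransomware staging: 0.14 × 0.23 = 0.0322
Posterior odds = 0.1204 / 0.0322 ≈ 3.74.

3.74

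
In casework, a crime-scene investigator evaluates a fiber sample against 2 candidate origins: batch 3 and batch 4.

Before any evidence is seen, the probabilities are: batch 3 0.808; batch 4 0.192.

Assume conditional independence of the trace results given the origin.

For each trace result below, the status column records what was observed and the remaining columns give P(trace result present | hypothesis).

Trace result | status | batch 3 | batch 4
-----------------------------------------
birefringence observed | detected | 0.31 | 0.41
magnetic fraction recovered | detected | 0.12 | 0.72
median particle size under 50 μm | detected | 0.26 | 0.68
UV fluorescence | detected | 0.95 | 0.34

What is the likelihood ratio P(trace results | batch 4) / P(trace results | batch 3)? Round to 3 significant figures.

7.43

Joint likelihood of the trace result pattern under each hypothesis:
  batch 4: 0.41 × 0.72 × 0.68 × 0.34 = 0.06825
  batch 3: 0.31 × 0.12 × 0.26 × 0.95 = 0.0091884
Bayes factor = 0.06825 / 0.0091884 ≈ 7.43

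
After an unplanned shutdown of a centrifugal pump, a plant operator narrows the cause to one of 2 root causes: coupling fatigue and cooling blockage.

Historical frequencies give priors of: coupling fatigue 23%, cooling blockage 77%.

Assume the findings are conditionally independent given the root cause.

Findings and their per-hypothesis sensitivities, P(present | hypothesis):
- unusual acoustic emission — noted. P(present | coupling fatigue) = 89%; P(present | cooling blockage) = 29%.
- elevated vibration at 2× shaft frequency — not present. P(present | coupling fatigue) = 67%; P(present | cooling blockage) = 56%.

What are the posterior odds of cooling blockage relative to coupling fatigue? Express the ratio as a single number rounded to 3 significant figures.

Posterior odds equal prior odds times the likelihood ratio; only the two competing hypotheses matter (using 1 − P(present | H) for each absent finding).
  cooling blockage: 0.77 × 0.29 × (1 − 0.56) = 0.098252
  coupling fatigue: 0.23 × 0.89 × (1 − 0.67) = 0.067551
Odds(cooling blockage : coupling fatigue) = 0.098252 / 0.067551 ≈ 1.45.

1.45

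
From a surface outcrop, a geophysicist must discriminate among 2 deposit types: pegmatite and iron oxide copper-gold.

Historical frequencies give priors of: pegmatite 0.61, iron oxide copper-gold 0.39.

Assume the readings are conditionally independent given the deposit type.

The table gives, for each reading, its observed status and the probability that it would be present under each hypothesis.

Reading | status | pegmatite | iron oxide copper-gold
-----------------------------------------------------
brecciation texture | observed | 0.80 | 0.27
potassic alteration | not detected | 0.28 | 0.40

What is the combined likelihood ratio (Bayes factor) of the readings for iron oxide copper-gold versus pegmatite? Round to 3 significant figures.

0.281

Joint likelihood of the reading pattern under each hypothesis (using 1 − P(present | H) for each absent reading):
  iron oxide copper-gold: 0.27 × (1 − 0.40) = 0.162
  pegmatite: 0.80 × (1 − 0.28) = 0.576
Bayes factor = 0.162 / 0.576 ≈ 0.281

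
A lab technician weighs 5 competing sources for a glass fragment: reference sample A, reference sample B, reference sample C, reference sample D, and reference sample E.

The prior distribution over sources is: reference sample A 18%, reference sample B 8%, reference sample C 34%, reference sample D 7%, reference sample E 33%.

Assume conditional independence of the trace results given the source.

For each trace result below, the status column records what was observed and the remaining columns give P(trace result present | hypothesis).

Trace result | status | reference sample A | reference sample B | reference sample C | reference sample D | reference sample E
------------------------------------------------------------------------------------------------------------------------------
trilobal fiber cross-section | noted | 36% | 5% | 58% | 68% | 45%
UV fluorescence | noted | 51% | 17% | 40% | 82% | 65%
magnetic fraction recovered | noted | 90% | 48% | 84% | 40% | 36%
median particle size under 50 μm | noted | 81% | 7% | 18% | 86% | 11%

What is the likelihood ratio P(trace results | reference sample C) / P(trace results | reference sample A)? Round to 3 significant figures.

0.262

The Bayes factor is the ratio of the joint likelihoods of the trace result pattern under the two hypotheses.
  reference sample C: 0.58 × 0.40 × 0.84 × 0.18 = 0.035078
  reference sample A: 0.36 × 0.51 × 0.90 × 0.81 = 0.13384
Bayes factor = 0.035078 / 0.13384 ≈ 0.262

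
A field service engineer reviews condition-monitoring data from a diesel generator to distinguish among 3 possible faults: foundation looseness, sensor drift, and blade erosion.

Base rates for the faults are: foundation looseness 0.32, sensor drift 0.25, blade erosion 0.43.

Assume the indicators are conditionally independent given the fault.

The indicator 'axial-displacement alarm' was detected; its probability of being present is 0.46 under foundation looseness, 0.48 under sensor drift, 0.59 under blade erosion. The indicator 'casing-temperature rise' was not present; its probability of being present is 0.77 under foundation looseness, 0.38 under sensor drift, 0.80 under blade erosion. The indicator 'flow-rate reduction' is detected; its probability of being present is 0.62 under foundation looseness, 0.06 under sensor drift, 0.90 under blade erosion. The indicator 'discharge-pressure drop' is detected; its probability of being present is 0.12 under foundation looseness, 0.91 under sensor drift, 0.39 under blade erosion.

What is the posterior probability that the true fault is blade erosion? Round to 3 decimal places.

0.730

Multiply each prior by the joint likelihood of the indicator pattern (using 1 − P(present | H) for each absent indicator):
  foundation looseness: 0.32 × 0.46 × (1 − 0.77) × 0.62 × 0.12 = 0.0025189
  sensor drift: 0.25 × 0.48 × (1 − 0.38) × 0.06 × 0.91 = 0.0040622
  blade erosion: 0.43 × 0.59 × (1 − 0.80) × 0.90 × 0.39 = 0.01781
Normalizing constant Z = 0.0025189 + 0.0040622 + 0.01781 = 0.024391.
P(blade erosion | evidence) = 0.01781 / 0.024391 ≈ 0.730.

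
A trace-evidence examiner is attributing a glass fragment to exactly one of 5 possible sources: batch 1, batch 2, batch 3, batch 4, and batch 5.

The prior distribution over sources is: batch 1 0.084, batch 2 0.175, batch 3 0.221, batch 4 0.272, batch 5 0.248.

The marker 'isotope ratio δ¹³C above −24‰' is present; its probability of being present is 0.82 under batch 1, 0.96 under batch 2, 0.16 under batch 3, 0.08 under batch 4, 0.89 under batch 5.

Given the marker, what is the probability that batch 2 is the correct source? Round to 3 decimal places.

0.326

For each hypothesis, the unnormalized posterior weight is prior × likelihood:
  batch 1: 0.084 × 0.82 = 0.06888
  batch 2: 0.175 × 0.96 = 0.168
  batch 3: 0.221 × 0.16 = 0.03536
  batch 4: 0.272 × 0.08 = 0.02176
  batch 5: 0.248 × 0.89 = 0.22072
The unnormalized weights sum to 0.51472.
P(batch 2 | evidence) = 0.168 / 0.51472 ≈ 0.326.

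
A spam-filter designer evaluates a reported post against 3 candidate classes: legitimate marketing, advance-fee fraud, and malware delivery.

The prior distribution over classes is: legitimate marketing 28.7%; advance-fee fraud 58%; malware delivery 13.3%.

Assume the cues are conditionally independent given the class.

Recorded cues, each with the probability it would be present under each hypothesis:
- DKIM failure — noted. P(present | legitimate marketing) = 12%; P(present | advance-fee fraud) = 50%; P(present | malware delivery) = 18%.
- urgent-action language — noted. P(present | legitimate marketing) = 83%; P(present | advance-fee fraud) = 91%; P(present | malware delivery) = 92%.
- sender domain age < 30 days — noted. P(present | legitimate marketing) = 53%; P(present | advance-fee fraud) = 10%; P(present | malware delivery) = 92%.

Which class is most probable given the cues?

advance-fee fraud

Multiply each prior by the joint likelihood of the cue pattern:
  legitimate marketing: 0.287 × 0.12 × 0.83 × 0.53 = 0.01515
  advance-fee fraud: 0.580 × 0.50 × 0.91 × 0.10 = 0.02639
  malware delivery: 0.133 × 0.18 × 0.92 × 0.92 = 0.020263
Marginal likelihood of the evidence = 0.061803.
P(legitimate marketing | evidence) ≈ 0.01515 / 0.061803 ≈ 0.245
P(advance-fee fraud | evidence) ≈ 0.02639 / 0.061803 ≈ 0.427
P(malware delivery | evidence) ≈ 0.020263 / 0.061803 ≈ 0.328
The largest is 0.427, so advance-fee fraud is most probable.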